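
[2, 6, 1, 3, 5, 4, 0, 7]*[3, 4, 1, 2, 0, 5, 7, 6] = [1, 7, 4, 2, 5, 0, 3, 6] 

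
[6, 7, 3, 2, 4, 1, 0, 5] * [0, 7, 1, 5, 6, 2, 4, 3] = [4, 3, 5, 1, 6, 7, 0, 2]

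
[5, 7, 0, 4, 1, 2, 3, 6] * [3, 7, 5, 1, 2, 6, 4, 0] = [6, 0, 3, 2, 7, 5, 1, 4]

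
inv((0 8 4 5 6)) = (0 6 5 4 8)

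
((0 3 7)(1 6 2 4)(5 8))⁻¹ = (0 7 3)(1 4 2 6)(5 8)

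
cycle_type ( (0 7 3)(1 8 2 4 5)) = 3.5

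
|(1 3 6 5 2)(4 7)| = 10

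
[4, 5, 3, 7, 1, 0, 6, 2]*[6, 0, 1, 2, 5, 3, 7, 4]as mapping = [0→5, 1→3, 2→2, 3→4, 4→0, 5→6, 6→7, 7→1]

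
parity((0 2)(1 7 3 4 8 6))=even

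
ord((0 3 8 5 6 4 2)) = 7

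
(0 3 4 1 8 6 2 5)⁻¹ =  (0 5 2 6 8 1 4 3)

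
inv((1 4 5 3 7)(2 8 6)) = (1 7 3 5 4)(2 6 8)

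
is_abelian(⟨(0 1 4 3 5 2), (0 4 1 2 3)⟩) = no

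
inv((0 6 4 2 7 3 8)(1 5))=(0 8 3 7 2 4 6)(1 5)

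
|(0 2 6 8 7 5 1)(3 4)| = 14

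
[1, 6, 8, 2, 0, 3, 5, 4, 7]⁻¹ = [4, 0, 3, 5, 7, 6, 1, 8, 2]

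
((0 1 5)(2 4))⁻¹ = (0 5 1)(2 4)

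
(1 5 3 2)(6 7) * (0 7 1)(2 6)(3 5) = (0 7 2)(1 3 6)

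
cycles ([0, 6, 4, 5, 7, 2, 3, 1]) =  (1 6 3 5 2 4 7)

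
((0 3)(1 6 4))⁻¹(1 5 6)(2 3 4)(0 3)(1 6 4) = (0 1 2)(4 6 5)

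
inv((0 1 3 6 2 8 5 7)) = (0 7 5 8 2 6 3 1)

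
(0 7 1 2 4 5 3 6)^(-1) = (0 6 3 5 4 2 1 7)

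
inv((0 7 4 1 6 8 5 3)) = (0 3 5 8 6 1 4 7)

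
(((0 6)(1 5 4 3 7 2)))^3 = (0 6)(1 3)(2 4)(5 7)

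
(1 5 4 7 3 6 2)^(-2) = (1 6 7 5 2 3 4)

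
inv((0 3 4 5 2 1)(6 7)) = (0 1 2 5 4 3)(6 7)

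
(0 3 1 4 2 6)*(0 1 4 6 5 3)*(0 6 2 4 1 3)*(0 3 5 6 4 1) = (0 4 1 2 6 5 3) 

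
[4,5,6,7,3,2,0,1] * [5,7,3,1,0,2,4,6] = [0,2,4,6,1,3,5,7]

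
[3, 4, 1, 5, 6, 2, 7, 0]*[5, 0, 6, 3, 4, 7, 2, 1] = [3, 4, 0, 7, 2, 6, 1, 5]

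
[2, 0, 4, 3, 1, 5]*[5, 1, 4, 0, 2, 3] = [4, 5, 2, 0, 1, 3]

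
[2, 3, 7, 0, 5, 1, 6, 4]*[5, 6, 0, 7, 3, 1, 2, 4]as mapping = [0→0, 1→7, 2→4, 3→5, 4→1, 5→6, 6→2, 7→3]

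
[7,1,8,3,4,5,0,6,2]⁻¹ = [6,1,8,3,4,5,7,0,2]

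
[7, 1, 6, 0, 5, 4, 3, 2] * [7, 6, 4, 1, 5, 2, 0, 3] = [3, 6, 0, 7, 2, 5, 1, 4]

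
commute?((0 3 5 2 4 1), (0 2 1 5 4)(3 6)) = no:(0 3 5 2 4 1)*(0 2 1 5 4)(3 6) = (0 6 3 4 5 1 2), (0 2 1 5 4)(3 6)*(0 3 5 2 4 1) = (0 4 3 6 5 1 2)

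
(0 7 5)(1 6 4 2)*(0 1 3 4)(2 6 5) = (0 7 2 3 4 6)(1 5)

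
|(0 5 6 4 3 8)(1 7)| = 6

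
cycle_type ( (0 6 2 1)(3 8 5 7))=4^2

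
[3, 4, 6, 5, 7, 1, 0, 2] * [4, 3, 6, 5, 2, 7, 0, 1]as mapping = [0→5, 1→2, 2→0, 3→7, 4→1, 5→3, 6→4, 7→6]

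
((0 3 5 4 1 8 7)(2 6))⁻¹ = (0 7 8 1 4 5 3)(2 6)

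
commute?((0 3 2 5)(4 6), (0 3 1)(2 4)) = no:(0 3 2 5)(4 6) * (0 3 1)(2 4) = (0 1)(2 5 3 4 6), (0 3 1)(2 4) * (0 3 2 5)(4 6) = (0 2 6 4 5)(1 3)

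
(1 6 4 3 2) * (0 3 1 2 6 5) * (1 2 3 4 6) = (0 4 2 3 1 5)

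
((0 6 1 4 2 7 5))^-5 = (0 1 2 5 6 4 7)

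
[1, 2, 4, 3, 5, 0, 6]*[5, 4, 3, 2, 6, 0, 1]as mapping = [0→4, 1→3, 2→6, 3→2, 4→0, 5→5, 6→1]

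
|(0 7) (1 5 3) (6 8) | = 6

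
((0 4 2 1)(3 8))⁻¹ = (0 1 2 4)(3 8)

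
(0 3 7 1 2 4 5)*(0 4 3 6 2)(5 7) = (0 6 2 3 5 4 7 1)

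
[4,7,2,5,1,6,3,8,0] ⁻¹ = [8,4,2,6,0,3,5,1,7] 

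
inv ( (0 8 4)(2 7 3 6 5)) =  (0 4 8)(2 5 6 3 7)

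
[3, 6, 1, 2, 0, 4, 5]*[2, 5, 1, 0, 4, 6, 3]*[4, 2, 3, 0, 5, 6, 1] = [4, 0, 6, 2, 3, 5, 1]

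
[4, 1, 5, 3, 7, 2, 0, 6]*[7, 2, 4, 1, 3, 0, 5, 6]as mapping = [0→3, 1→2, 2→0, 3→1, 4→6, 5→4, 6→7, 7→5]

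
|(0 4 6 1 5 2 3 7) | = 8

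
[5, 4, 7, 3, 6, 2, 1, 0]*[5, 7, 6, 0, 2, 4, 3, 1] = [4, 2, 1, 0, 3, 6, 7, 5]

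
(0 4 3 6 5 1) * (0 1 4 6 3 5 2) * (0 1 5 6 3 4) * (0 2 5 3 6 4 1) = (0 6 5 2)(1 3)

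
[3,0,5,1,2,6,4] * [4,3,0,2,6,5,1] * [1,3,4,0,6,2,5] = [4,6,2,0,1,3,5]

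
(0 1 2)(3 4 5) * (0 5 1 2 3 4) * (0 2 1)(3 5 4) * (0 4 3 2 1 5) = (0 5 2 3 1)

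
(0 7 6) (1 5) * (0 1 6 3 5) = (0 7 3 5 6 1) 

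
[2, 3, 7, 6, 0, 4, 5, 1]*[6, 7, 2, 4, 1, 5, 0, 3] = [2, 4, 3, 0, 6, 1, 5, 7]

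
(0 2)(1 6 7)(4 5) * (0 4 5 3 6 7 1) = (0 2 4 3 6 1 7)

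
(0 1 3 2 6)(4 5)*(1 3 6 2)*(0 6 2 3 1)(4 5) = (0 1 2 3)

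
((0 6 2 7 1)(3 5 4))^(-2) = (0 7 6 1 2)(3 5 4)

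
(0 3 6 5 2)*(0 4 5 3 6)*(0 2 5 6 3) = (0 3 2 4 6)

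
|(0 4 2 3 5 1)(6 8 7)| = 6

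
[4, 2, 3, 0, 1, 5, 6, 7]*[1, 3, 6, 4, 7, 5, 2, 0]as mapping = [0→7, 1→6, 2→4, 3→1, 4→3, 5→5, 6→2, 7→0]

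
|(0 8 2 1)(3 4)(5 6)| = 4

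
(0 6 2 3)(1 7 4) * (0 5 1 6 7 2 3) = (0 7 4 6 3 5 1 2)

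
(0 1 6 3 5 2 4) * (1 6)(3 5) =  (0 6 5 2 4)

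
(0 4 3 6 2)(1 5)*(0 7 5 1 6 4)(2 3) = (2 7 5 6 3 4)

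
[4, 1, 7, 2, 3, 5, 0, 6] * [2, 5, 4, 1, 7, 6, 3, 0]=[7, 5, 0, 4, 1, 6, 2, 3]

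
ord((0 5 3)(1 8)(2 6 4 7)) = 12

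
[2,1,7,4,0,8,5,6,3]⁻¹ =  [4,1,0,8,3,6,7,2,5]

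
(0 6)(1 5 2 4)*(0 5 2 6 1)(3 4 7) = (0 1 2 7 3 4)(5 6)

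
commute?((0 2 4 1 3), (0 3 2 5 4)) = no:(0 2 4 1 3)*(0 3 2 5 4) = (0 5 4 1 2), (0 3 2 5 4)*(0 2 4 1 3) = (1 3 4 2 5)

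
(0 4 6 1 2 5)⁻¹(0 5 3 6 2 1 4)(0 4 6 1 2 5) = (0 3 1 5 2 6 4)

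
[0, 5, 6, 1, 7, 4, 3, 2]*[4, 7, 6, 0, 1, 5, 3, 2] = [4, 5, 3, 7, 2, 1, 0, 6]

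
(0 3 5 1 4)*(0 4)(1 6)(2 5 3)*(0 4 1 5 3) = (0 2 3)(1 4)(5 6)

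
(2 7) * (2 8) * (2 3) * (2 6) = (2 7 8 3 6)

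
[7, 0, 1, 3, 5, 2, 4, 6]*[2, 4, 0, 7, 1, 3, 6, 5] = [5, 2, 4, 7, 3, 0, 1, 6] 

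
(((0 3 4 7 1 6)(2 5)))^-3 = (0 7)(1 3)(2 5)(4 6)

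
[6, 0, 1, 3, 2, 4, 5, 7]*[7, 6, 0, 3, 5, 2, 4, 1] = [4, 7, 6, 3, 0, 5, 2, 1]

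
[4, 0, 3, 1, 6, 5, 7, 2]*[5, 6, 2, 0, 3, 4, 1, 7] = [3, 5, 0, 6, 1, 4, 7, 2]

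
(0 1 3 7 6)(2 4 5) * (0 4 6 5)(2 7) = (0 1 3 2 6 4)(5 7)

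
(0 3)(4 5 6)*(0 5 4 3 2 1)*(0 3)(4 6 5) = (0 2 1 3 4 6)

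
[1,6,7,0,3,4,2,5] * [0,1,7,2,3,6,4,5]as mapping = [0→1,1→4,2→5,3→0,4→2,5→3,6→7,7→6]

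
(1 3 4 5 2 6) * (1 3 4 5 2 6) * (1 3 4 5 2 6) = (1 5)(2 3)(4 6)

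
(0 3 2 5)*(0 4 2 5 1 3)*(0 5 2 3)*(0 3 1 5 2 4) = (0 2 5)(1 3 4)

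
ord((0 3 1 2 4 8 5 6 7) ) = 9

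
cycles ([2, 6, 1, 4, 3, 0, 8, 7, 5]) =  (0 2 1 6 8 5) (3 4) 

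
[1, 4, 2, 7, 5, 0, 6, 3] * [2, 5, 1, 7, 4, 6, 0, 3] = [5, 4, 1, 3, 6, 2, 0, 7]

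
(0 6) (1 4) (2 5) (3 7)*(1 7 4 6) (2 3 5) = (0 1 6) (3 4 7 5) 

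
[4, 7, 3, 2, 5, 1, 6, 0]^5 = [0, 1, 3, 2, 4, 5, 6, 7]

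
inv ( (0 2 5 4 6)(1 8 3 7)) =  (0 6 4 5 2)(1 7 3 8)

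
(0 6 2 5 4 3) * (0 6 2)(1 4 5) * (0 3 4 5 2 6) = (0 6 3)(1 5 2)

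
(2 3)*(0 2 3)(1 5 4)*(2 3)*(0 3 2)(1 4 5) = (0 2 3)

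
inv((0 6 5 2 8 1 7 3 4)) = (0 4 3 7 1 8 2 5 6)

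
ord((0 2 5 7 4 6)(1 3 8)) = 6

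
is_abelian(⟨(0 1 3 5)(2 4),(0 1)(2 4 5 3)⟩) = no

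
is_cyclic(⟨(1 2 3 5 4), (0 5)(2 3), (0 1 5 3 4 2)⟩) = no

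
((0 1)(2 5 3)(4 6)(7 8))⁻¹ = (0 1)(2 3 5)(4 6)(7 8)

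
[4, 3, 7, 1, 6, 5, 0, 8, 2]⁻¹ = [6, 3, 8, 1, 0, 5, 4, 2, 7]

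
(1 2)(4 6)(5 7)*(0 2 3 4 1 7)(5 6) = (0 2 7 6 1 3 4 5)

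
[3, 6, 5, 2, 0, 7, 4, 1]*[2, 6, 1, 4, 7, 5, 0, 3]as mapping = [0→4, 1→0, 2→5, 3→1, 4→2, 5→3, 6→7, 7→6]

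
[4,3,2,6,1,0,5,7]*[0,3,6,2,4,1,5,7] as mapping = [0→4,1→2,2→6,3→5,4→3,5→0,6→1,7→7] 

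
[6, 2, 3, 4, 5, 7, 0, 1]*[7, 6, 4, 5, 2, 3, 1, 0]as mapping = [0→1, 1→4, 2→5, 3→2, 4→3, 5→0, 6→7, 7→6]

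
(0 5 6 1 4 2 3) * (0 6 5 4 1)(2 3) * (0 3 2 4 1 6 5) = (0 1 6 3 5)(2 4)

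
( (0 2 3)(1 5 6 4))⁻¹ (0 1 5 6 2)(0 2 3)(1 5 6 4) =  (2 5 6 4 3)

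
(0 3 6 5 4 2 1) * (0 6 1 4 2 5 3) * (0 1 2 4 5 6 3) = (0 1 3 2 5 4 6)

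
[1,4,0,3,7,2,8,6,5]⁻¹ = [2,0,5,3,1,8,7,4,6]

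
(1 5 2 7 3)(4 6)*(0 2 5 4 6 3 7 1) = (0 2 1 4 3)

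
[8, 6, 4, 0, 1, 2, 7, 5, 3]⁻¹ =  [3, 4, 5, 8, 2, 7, 1, 6, 0]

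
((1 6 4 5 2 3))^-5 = (1 6 4 5 2 3)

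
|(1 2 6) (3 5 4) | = 3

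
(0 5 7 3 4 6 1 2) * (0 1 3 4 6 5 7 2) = (0 7 4 5 2 1)(3 6)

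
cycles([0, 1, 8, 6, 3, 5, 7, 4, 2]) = (2 8) (3 6 7 4) 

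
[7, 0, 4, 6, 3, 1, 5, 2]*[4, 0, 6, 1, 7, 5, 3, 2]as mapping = [0→2, 1→4, 2→7, 3→3, 4→1, 5→0, 6→5, 7→6]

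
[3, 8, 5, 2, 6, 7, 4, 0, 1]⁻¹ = [7, 8, 3, 0, 6, 2, 4, 5, 1]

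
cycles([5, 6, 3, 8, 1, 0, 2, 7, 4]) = (0 5)(1 6 2 3 8 4)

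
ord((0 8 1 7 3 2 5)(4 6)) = 14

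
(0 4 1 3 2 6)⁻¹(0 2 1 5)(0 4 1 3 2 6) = (3 5 4 6)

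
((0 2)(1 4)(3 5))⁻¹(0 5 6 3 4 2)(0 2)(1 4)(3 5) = (0 2 3 6 5 1)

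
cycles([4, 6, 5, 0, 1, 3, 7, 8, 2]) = (0 4 1 6 7 8 2 5 3)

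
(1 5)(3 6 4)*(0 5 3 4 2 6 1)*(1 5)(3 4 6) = (0 1 4 6 2 3 5)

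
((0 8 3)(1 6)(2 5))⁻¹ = (0 3 8)(1 6)(2 5)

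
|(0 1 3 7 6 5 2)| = 7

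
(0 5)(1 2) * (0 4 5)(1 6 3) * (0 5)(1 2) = (0 5 4)(2 6 3)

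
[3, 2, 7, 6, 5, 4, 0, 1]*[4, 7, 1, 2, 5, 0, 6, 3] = [2, 1, 3, 6, 0, 5, 4, 7]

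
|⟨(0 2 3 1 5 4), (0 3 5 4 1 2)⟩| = 720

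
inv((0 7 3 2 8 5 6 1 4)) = (0 4 1 6 5 8 2 3 7)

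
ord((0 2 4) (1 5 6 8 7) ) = 15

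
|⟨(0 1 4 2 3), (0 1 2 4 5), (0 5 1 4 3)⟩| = 360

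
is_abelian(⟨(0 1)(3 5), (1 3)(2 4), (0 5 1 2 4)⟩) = no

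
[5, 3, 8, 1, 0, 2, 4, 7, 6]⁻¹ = [4, 3, 5, 1, 6, 0, 8, 7, 2]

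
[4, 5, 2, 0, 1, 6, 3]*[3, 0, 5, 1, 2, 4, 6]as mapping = [0→2, 1→4, 2→5, 3→3, 4→0, 5→6, 6→1]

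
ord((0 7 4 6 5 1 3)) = 7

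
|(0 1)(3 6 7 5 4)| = 10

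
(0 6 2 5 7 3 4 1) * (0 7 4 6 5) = (0 5 4 1 7 3 6 2)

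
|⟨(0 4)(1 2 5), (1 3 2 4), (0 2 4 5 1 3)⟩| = 720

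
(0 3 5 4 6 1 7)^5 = (0 1 4 3 7 6 5)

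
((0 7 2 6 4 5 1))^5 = (0 5 6 7 1 4 2)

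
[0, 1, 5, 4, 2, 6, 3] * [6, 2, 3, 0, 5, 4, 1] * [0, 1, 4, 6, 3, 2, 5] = [5, 4, 3, 2, 6, 1, 0] 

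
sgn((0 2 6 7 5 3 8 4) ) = -1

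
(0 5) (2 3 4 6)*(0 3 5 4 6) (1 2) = (0 4) (1 2 5 3 6) 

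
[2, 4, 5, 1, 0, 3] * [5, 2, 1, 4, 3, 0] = [1, 3, 0, 2, 5, 4]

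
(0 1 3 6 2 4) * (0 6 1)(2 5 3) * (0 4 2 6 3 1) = (0 4 3)(1 6 5)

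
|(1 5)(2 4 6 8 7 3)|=6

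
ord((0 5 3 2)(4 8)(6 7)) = 4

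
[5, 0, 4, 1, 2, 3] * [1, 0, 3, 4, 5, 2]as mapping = [0→2, 1→1, 2→5, 3→0, 4→3, 5→4]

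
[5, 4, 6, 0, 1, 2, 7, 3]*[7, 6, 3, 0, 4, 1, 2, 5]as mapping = [0→1, 1→4, 2→2, 3→7, 4→6, 5→3, 6→5, 7→0]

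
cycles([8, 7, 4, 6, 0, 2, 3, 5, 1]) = (0 8 1 7 5 2 4)(3 6)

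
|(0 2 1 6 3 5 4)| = 7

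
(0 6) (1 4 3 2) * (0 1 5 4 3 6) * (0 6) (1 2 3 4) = (0 6 2 5 1 4) 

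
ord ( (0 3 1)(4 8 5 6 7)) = 15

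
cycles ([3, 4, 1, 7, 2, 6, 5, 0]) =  (0 3 7)(1 4 2)(5 6)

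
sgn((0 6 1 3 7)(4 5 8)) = 1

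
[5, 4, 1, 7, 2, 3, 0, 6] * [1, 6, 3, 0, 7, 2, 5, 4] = [2, 7, 6, 4, 3, 0, 1, 5]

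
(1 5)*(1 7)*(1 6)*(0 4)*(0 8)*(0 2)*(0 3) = (0 4 8 2 3) (1 5 7 6) 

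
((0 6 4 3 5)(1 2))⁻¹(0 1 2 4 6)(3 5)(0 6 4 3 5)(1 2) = (0 5)(1 3 4 6 2)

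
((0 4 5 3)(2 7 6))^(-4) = (2 6 7)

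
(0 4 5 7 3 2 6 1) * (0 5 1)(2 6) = (0 4 1 5 7 3 6)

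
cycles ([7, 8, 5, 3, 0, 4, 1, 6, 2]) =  (0 7 6 1 8 2 5 4)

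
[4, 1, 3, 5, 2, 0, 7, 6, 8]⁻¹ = [5, 1, 4, 2, 0, 3, 7, 6, 8]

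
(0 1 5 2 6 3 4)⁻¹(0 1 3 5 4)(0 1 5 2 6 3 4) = (0 1 5 4 2)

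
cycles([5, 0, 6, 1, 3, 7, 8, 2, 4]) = (0 5 7 2 6 8 4 3 1)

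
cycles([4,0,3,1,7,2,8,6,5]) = (0 4 7 6 8 5 2 3 1)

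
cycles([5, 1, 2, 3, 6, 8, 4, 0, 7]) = (0 5 8 7)(4 6)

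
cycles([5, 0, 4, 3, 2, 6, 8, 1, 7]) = (0 5 6 8 7 1)(2 4)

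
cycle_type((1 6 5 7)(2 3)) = 2.4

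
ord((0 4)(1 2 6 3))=4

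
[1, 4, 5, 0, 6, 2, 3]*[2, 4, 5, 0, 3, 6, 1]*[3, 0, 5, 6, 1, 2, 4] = [1, 6, 4, 5, 0, 2, 3]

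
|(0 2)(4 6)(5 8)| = 2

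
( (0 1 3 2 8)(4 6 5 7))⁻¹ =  (0 8 2 3 1)(4 7 5 6)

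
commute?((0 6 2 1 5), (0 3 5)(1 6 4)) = no:(0 6 2 1 5)*(0 3 5)(1 6 4) = (0 4 1)(2 6)(3 5), (0 3 5)(1 6 4)*(0 6 2 1 5) = (0 3)(1 2)(4 5 6)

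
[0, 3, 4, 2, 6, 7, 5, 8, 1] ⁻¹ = [0, 8, 3, 1, 2, 6, 4, 5, 7] 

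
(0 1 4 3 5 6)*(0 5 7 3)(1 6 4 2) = (0 6 5 4)(1 2)(3 7)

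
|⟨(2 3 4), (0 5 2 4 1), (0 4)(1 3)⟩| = 360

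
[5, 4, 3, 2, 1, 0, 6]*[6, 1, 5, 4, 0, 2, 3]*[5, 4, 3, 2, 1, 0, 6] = [3, 5, 1, 0, 4, 6, 2]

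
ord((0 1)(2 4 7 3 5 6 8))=14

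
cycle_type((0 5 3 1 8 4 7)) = 7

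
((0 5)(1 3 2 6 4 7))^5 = (0 5)(1 7 4 6 2 3)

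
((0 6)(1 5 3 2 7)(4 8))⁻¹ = (0 6)(1 7 2 3 5)(4 8)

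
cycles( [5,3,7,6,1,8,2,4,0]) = (0 5 8)(1 3 6 2 7 4)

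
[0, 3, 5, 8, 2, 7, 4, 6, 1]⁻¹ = [0, 8, 4, 1, 6, 2, 7, 5, 3]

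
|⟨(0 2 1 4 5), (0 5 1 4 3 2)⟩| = 720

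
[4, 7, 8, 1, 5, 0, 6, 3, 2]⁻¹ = [5, 3, 8, 7, 0, 4, 6, 1, 2]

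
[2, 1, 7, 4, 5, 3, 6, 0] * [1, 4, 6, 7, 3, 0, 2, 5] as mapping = [0→6, 1→4, 2→5, 3→3, 4→0, 5→7, 6→2, 7→1] 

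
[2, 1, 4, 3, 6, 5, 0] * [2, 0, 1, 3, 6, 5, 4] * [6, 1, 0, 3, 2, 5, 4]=[1, 6, 4, 3, 2, 5, 0]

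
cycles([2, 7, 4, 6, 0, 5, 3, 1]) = (0 2 4)(1 7)(3 6)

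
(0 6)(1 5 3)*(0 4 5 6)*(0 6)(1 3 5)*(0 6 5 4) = (0 5 4 1 6)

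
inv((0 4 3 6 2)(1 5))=(0 2 6 3 4)(1 5)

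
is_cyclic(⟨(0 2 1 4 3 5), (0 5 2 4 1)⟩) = no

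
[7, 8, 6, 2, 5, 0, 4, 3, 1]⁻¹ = [5, 8, 3, 7, 6, 4, 2, 0, 1]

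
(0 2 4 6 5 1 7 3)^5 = (0 1 4 3 5 2 7 6)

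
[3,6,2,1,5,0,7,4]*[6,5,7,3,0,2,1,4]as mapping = [0→3,1→1,2→7,3→5,4→2,5→6,6→4,7→0]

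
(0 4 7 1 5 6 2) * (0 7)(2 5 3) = (0 4)(1 3 2 7)(5 6)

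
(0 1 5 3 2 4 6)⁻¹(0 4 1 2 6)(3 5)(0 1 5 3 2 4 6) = (0 1 6 5 4)(2 3)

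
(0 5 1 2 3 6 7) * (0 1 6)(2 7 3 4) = (0 5 6 3)(1 7)(2 4)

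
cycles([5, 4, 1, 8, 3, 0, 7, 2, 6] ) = (0 5)(1 4 3 8 6 7 2)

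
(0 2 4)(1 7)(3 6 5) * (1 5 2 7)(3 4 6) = (0 7 5 4)(2 6)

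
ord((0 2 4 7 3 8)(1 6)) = 6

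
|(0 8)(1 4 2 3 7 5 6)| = 14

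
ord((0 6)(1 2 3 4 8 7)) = 6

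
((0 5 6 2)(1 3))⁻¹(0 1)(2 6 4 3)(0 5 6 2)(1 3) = (0 2 4 1)(3 5)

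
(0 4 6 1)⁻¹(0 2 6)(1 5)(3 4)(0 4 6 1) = (0 5)(1 4 2)(3 6)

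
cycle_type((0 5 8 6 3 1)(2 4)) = 2.6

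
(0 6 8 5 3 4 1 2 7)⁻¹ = (0 7 2 1 4 3 5 8 6)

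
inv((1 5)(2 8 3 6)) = (1 5)(2 6 3 8)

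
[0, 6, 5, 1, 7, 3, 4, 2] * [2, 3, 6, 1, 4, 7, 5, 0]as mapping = [0→2, 1→5, 2→7, 3→3, 4→0, 5→1, 6→4, 7→6]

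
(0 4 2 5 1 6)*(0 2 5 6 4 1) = (0 1 4 5)(2 6)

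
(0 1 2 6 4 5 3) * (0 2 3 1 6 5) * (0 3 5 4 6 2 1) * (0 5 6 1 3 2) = (1 6)(2 4)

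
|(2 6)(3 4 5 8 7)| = 10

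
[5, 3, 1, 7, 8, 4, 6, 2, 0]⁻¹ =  [8, 2, 7, 1, 5, 0, 6, 3, 4]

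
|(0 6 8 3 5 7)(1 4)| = 6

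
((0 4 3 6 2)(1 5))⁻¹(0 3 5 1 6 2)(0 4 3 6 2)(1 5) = (0 4 6 1 5 2)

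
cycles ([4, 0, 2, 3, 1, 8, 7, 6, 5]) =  (0 4 1) (5 8) (6 7) 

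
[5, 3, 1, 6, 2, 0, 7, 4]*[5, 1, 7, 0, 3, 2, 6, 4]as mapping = [0→2, 1→0, 2→1, 3→6, 4→7, 5→5, 6→4, 7→3]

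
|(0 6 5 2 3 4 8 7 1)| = 9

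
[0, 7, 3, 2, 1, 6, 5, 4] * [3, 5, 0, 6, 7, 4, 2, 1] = [3, 1, 6, 0, 5, 2, 4, 7]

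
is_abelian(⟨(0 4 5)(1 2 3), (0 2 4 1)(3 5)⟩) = no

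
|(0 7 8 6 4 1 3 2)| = 8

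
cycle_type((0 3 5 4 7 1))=6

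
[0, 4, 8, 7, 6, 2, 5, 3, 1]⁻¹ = [0, 8, 5, 7, 1, 6, 4, 3, 2]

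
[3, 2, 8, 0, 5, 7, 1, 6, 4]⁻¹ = [3, 6, 1, 0, 8, 4, 7, 5, 2]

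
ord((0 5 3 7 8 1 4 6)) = 8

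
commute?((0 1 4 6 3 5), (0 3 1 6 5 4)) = no:(0 1 4 6 3 5)*(0 3 1 6 5 4) = (0 6 1)(3 4 5), (0 3 1 6 5 4)*(0 1 4 6 3 5) = (0 5 6)(1 3 4)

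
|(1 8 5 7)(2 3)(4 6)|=4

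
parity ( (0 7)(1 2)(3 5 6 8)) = odd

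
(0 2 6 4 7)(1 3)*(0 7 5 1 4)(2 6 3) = (0 6)(1 2 3 4 5)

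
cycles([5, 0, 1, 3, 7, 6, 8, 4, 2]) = (0 5 6 8 2 1)(4 7)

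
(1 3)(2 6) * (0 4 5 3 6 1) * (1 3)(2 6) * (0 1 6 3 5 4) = (1 2 5 6 3)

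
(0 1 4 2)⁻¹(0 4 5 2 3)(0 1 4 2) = (0 3 1 2 5)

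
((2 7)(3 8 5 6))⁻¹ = (2 7)(3 6 5 8)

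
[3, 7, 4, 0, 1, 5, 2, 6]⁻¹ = [3, 4, 6, 0, 2, 5, 7, 1]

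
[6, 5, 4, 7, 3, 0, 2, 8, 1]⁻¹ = [5, 8, 6, 4, 2, 1, 0, 3, 7]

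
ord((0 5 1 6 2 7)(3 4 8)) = 6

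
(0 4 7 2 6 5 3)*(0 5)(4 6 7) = (0 6)(2 7)(3 5)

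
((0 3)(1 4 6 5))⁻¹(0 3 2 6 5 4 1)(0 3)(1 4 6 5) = (0 2 5 1 6 4 3)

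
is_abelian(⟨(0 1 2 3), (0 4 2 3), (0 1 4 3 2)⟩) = no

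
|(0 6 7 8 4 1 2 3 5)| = 9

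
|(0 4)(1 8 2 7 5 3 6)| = 14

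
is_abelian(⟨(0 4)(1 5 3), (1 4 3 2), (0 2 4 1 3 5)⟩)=no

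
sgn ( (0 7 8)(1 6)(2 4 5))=-1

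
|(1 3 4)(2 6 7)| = 3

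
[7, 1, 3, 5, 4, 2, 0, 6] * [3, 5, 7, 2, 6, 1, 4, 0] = [0, 5, 2, 1, 6, 7, 3, 4]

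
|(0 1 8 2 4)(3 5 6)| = 15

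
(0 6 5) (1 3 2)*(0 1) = (0 6 5 1 3 2) 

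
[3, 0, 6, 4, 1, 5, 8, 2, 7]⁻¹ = [1, 4, 7, 0, 3, 5, 2, 8, 6]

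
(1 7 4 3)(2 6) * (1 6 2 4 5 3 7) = (3 6 4 7 5)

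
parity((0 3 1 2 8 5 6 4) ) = odd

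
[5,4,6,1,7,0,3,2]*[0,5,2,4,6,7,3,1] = [7,6,3,5,1,0,4,2]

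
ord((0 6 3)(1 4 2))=3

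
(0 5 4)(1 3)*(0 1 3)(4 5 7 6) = (0 7 6 4 1)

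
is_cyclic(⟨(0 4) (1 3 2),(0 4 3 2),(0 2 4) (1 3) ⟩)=no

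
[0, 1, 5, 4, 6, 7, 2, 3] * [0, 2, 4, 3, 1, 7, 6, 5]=[0, 2, 7, 1, 6, 5, 4, 3]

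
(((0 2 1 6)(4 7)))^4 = ()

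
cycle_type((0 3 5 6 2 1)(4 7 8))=3.6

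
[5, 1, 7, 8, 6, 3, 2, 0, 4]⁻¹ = [7, 1, 6, 5, 8, 0, 4, 2, 3]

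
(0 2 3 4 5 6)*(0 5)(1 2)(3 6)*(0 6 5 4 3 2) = (0 1)(2 5)(4 6)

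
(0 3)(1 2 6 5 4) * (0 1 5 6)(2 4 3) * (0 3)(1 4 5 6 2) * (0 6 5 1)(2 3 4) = (2 4 5 6 3)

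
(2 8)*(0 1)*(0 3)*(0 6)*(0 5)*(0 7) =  (0 1 3 6 5 7)(2 8)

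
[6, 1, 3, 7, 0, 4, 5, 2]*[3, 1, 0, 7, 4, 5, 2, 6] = [2, 1, 7, 6, 3, 4, 5, 0]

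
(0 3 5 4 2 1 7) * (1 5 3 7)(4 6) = (0 7)(2 5 6 4)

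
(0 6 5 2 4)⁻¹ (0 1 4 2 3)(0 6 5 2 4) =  (0 4 3 6 1)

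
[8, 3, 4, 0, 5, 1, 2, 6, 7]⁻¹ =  [3, 5, 6, 1, 2, 4, 7, 8, 0]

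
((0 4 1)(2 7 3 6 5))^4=(0 4 1)(2 5 6 3 7)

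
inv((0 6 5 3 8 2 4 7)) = (0 7 4 2 8 3 5 6)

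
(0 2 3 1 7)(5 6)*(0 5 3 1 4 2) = (1 7 5 6 3 4 2)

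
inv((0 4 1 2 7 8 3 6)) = (0 6 3 8 7 2 1 4)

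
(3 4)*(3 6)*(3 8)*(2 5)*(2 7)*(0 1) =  (0 1)(2 5 7)(3 4 6 8)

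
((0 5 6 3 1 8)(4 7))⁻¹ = (0 8 1 3 6 5)(4 7)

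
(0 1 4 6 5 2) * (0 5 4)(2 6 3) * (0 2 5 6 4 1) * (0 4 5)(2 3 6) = (0 4 6 1 3)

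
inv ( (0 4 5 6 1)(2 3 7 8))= (0 1 6 5 4)(2 8 7 3)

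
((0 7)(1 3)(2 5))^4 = ()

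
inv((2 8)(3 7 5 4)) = (2 8)(3 4 5 7)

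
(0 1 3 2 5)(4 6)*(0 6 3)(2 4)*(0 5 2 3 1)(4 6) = (1 5 4)(3 6)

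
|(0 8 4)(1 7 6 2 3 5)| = 6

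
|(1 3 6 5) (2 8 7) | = 12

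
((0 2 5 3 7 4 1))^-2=(0 4 3 2 1 7 5)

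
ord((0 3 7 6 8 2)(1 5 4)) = 6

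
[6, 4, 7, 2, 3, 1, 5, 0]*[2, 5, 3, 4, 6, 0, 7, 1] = [7, 6, 1, 3, 4, 5, 0, 2]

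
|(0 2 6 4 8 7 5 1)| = 8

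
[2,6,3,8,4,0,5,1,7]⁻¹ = [5,7,0,2,4,6,1,8,3]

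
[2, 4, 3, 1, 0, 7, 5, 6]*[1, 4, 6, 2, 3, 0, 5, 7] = [6, 3, 2, 4, 1, 7, 0, 5]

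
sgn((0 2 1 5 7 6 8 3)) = -1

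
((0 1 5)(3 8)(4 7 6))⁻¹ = (0 5 1)(3 8)(4 6 7)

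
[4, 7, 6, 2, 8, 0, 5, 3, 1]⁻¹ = [5, 8, 3, 7, 0, 6, 2, 1, 4]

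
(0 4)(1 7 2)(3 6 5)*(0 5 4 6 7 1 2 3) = (0 6 4 5)(3 7)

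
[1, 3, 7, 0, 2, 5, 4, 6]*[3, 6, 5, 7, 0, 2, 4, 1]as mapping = [0→6, 1→7, 2→1, 3→3, 4→5, 5→2, 6→0, 7→4]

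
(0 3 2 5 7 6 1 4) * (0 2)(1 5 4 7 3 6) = (0 6 5 3)(1 7)(2 4)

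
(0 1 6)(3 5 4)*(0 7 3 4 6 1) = (3 5 6 7)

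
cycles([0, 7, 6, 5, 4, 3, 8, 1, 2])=(1 7)(2 6 8)(3 5)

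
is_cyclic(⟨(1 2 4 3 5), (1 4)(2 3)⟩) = no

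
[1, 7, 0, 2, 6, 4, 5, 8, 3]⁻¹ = [2, 0, 3, 8, 5, 6, 4, 1, 7]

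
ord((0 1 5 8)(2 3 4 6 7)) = 20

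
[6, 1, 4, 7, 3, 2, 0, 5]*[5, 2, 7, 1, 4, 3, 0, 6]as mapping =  [0→0, 1→2, 2→4, 3→6, 4→1, 5→7, 6→5, 7→3]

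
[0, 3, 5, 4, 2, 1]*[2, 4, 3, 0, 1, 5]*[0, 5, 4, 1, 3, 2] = [4, 0, 2, 5, 1, 3]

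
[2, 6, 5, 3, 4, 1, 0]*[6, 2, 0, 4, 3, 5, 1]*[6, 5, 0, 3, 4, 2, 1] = [6, 5, 2, 4, 3, 0, 1]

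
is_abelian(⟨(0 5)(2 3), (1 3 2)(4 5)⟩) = no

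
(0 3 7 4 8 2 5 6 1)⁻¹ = (0 1 6 5 2 8 4 7 3)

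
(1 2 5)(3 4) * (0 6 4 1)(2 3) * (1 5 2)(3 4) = (0 6 3 5)(1 4)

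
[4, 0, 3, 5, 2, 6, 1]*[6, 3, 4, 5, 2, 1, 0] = [2, 6, 5, 1, 4, 0, 3] 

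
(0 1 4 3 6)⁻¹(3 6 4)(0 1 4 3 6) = (0 3 6)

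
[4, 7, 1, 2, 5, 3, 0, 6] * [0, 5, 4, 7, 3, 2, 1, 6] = [3, 6, 5, 4, 2, 7, 0, 1]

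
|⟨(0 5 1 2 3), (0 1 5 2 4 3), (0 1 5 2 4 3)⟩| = 720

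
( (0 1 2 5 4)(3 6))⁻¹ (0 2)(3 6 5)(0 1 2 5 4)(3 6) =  (1 5)(3 4 6)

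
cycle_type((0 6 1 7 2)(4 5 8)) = 3.5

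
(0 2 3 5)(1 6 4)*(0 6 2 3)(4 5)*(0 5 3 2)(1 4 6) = (0 2 5 1)(3 6)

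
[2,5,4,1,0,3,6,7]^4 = [2,5,4,1,0,3,6,7]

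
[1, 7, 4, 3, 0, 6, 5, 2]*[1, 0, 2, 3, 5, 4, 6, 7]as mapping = [0→0, 1→7, 2→5, 3→3, 4→1, 5→6, 6→4, 7→2]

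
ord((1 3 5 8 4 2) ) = 6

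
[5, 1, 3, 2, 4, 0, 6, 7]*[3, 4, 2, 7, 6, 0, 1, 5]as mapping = [0→0, 1→4, 2→7, 3→2, 4→6, 5→3, 6→1, 7→5]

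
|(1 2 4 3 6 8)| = 6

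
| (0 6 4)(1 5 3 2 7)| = 15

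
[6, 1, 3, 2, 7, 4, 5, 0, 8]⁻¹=[7, 1, 3, 2, 5, 6, 0, 4, 8]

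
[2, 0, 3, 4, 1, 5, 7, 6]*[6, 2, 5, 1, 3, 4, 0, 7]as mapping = [0→5, 1→6, 2→1, 3→3, 4→2, 5→4, 6→7, 7→0]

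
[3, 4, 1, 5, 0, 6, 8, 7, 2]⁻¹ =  [4, 2, 8, 0, 1, 3, 5, 7, 6]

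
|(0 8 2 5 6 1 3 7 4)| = 9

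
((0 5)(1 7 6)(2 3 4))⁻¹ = (0 5)(1 6 7)(2 4 3)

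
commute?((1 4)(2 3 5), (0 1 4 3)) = no:(1 4)(2 3 5)*(0 1 4 3) = (0 1 3 5 2), (0 1 4 3)*(1 4)(2 3 5) = (0 4 5 2 3)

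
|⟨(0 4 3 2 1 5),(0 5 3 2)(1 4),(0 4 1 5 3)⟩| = 720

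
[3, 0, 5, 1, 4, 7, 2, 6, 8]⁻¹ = [1, 3, 6, 0, 4, 2, 7, 5, 8]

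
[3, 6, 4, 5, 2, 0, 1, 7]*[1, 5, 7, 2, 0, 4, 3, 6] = [2, 3, 0, 4, 7, 1, 5, 6]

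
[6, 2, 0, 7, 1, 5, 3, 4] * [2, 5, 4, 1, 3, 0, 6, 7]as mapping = [0→6, 1→4, 2→2, 3→7, 4→5, 5→0, 6→1, 7→3]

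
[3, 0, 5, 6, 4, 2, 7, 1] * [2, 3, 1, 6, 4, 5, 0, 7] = [6, 2, 5, 0, 4, 1, 7, 3]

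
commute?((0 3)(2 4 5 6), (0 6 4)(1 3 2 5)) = no:(0 3)(2 4 5 6) * (0 6 4)(1 3 2 5) = (0 2)(1 3 6 5 4), (0 6 4)(1 3 2 5) * (0 3)(2 4 5 6) = (0 2 6 5 1)(3 4)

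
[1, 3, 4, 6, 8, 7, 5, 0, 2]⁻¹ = [7, 0, 8, 1, 2, 6, 3, 5, 4]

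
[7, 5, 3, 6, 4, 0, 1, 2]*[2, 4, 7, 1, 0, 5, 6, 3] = [3, 5, 1, 6, 0, 2, 4, 7] 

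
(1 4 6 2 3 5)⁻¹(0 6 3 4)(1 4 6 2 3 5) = (0 2 5 6)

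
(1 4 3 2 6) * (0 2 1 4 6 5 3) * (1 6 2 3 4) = (0 3 6 1 2 5 4) 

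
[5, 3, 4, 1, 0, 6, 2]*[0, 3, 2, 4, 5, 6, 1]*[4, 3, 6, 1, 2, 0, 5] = [5, 2, 0, 1, 4, 3, 6]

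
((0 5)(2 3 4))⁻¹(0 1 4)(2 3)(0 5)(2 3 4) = (1 2 5)(3 4)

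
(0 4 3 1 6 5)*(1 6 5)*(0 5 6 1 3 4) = (1 6 3)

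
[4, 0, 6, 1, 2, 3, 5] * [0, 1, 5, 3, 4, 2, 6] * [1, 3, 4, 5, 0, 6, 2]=[0, 1, 2, 3, 6, 5, 4]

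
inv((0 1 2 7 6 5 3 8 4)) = (0 4 8 3 5 6 7 2 1)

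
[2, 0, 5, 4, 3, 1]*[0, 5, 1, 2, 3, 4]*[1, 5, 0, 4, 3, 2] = [5, 1, 3, 4, 0, 2]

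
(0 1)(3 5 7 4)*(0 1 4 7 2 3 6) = (0 4 6)(2 3 5)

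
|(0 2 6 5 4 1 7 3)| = 8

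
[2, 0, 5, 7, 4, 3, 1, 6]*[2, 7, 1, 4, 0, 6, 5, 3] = [1, 2, 6, 3, 0, 4, 7, 5]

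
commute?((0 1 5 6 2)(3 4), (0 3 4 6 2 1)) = no:(0 1 5 6 2)(3 4)*(0 3 4 6 2 1) = (1 5 2 3 6), (0 3 4 6 2 1)*(0 1 5 6 2)(3 4) = (0 4 2 5 6)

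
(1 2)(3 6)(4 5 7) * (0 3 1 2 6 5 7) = (0 3 5)(1 6)(4 7)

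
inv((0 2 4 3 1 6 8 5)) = (0 5 8 6 1 3 4 2)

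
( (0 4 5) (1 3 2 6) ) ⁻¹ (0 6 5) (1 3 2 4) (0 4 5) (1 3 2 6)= (0 4 1) (2 6 5 3) 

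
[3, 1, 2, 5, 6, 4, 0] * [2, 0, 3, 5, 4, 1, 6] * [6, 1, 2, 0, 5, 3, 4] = [3, 6, 0, 1, 4, 5, 2]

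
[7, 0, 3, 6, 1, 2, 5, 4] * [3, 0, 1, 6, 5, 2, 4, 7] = [7, 3, 6, 4, 0, 1, 2, 5]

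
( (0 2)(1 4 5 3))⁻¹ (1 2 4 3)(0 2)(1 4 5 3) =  (0 5 1 4)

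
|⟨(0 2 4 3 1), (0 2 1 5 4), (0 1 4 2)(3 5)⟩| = 360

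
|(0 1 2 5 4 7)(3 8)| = 6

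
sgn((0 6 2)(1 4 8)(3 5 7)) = 1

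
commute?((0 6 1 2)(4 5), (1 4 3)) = no:(0 6 1 2)(4 5)*(1 4 3) = (0 6 4 5 3 1 2), (1 4 3)*(0 6 1 2)(4 5) = (0 6 1 5 4 3 2)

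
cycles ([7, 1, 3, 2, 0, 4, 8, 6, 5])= (0 7 6 8 5 4)(2 3)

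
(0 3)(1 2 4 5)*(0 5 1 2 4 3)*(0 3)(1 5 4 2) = (0 3 4 5 1 2)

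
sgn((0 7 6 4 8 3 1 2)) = -1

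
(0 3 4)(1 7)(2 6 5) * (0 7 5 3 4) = (0 4 7 1 5 2 6 3)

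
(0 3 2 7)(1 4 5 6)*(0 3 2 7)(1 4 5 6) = (0 2)(1 5)(3 7)(4 6)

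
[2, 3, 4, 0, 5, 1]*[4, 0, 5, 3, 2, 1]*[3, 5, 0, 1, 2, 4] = [4, 1, 0, 2, 5, 3]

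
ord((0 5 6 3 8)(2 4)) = 10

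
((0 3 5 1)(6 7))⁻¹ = (0 1 5 3)(6 7)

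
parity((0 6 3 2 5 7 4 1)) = odd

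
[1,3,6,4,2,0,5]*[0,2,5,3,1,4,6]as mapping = [0→2,1→3,2→6,3→1,4→5,5→0,6→4]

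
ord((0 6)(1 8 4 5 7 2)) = 6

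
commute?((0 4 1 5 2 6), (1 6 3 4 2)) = no:(0 4 1 5 2 6)*(1 6 3 4 2) = (0 2 3 4 6)(1 5), (1 6 3 4 2)*(0 4 1 5 2 6) = (0 4 6 3 1)(2 5)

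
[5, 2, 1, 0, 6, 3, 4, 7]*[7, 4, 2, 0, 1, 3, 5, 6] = [3, 2, 4, 7, 5, 0, 1, 6] 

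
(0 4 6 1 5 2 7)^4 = (0 5 4 2 6 7 1)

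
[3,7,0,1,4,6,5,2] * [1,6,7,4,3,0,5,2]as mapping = [0→4,1→2,2→1,3→6,4→3,5→5,6→0,7→7]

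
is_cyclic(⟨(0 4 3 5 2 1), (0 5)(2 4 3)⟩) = no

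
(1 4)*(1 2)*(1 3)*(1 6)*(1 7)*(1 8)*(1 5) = (1 4 2 3 6 7 8 5)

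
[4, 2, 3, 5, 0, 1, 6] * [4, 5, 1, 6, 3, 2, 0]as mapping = [0→3, 1→1, 2→6, 3→2, 4→4, 5→5, 6→0]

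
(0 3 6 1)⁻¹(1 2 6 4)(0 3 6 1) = (0 2 1 4)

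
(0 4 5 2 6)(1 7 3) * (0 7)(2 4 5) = (0 5 4 2 6 7 3 1)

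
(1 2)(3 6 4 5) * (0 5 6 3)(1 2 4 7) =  (0 5)(1 4 6 7)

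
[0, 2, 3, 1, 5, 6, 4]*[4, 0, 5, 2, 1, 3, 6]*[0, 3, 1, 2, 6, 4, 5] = [6, 4, 1, 0, 2, 5, 3]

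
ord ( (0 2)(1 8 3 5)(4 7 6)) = 12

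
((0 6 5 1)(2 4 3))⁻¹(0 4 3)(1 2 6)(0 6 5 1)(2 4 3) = (0 4 5)(2 6 3)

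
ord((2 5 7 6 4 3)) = 6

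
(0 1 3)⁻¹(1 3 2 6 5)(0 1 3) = (0 2 6 5 3)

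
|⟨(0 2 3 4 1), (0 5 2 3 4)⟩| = 360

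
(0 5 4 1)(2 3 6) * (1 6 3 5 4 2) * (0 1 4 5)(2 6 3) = (0 5 6 4 3 2)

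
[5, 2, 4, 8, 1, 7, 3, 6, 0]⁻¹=[8, 4, 1, 6, 2, 0, 7, 5, 3]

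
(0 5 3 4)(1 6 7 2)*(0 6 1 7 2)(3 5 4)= (0 4 6 2 7)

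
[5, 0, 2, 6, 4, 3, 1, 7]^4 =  [1, 6, 2, 5, 4, 0, 3, 7]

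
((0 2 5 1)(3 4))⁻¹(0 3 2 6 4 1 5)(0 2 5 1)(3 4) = (0 1 2 4 5 6 3)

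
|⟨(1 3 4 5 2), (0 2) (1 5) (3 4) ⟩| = 720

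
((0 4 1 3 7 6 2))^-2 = (0 6 3 4 2 7 1)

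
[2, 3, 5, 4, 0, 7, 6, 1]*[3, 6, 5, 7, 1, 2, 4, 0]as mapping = [0→5, 1→7, 2→2, 3→1, 4→3, 5→0, 6→4, 7→6]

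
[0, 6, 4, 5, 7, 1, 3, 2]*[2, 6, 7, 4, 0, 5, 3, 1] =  [2, 3, 0, 5, 1, 6, 4, 7]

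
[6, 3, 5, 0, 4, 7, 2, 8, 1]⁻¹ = [3, 8, 6, 1, 4, 2, 0, 5, 7]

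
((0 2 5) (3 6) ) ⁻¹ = (0 5 2) (3 6) 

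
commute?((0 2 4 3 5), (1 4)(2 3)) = no:(0 2 4 3 5)*(1 4)(2 3) = (0 3 5)(1 4 2), (1 4)(2 3)*(0 2 4 3 5) = (0 2 5)(1 3 4)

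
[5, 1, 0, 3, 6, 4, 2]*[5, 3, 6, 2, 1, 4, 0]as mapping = [0→4, 1→3, 2→5, 3→2, 4→0, 5→1, 6→6]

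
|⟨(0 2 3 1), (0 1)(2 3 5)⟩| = 120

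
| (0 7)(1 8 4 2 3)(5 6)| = 10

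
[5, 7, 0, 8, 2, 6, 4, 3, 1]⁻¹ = [2, 8, 4, 7, 6, 0, 5, 1, 3]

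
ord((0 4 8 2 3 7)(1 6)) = 6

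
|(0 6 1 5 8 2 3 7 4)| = 9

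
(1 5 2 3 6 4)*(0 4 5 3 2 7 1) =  (0 4)(1 3 6 5 7)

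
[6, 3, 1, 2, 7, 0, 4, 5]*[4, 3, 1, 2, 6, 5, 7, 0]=[7, 2, 3, 1, 0, 4, 6, 5]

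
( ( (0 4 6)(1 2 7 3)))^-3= (1 2 7 3)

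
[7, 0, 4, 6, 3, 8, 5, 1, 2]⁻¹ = [1, 7, 8, 4, 2, 6, 3, 0, 5]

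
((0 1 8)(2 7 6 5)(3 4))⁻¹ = (0 8 1)(2 5 6 7)(3 4)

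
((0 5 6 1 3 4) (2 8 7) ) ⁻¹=(0 4 3 1 6 5) (2 7 8) 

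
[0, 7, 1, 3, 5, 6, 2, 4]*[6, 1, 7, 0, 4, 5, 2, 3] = [6, 3, 1, 0, 5, 2, 7, 4]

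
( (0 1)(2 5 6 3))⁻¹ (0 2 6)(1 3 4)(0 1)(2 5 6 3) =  (0 2 4)(1 5 3)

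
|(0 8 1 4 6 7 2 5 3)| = 9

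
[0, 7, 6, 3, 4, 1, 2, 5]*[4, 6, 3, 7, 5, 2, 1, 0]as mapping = [0→4, 1→0, 2→1, 3→7, 4→5, 5→6, 6→3, 7→2]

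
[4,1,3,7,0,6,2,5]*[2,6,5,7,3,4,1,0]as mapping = [0→3,1→6,2→7,3→0,4→2,5→1,6→5,7→4]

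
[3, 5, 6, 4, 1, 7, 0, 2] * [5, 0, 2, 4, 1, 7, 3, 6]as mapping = [0→4, 1→7, 2→3, 3→1, 4→0, 5→6, 6→5, 7→2]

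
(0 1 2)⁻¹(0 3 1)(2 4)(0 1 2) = (0 4)(1 3 2)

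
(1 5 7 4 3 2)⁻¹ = (1 2 3 4 7 5)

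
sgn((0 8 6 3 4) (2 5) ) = -1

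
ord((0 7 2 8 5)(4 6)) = 10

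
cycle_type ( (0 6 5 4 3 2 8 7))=8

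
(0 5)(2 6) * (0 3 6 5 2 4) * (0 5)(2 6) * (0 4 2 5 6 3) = (0 3 5)(2 4 6)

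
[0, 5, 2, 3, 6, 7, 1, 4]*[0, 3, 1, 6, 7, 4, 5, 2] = [0, 4, 1, 6, 5, 2, 3, 7]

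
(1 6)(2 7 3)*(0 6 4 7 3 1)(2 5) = (0 6)(1 4 7)(2 3 5)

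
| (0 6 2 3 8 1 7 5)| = 8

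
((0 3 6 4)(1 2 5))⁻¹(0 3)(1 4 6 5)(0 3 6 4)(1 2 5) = (0 4 1 2)(3 6)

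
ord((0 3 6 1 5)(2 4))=10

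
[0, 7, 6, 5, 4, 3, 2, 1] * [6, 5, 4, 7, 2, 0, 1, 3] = [6, 3, 1, 0, 2, 7, 4, 5]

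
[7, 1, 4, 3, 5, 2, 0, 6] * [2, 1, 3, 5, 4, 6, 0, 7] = [7, 1, 4, 5, 6, 3, 2, 0]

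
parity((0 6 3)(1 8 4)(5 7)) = odd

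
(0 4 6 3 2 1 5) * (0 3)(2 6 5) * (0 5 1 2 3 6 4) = (1 3 4)(5 6)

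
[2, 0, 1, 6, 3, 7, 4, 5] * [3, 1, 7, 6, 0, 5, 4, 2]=[7, 3, 1, 4, 6, 2, 0, 5]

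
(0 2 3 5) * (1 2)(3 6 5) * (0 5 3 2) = (0 1)(2 6 3)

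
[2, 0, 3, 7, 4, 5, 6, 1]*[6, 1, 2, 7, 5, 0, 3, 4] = [2, 6, 7, 4, 5, 0, 3, 1]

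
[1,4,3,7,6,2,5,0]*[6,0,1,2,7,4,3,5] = [0,7,2,5,3,1,4,6]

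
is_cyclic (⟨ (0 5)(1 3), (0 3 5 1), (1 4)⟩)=no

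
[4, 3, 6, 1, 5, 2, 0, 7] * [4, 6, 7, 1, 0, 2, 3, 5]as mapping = [0→0, 1→1, 2→3, 3→6, 4→2, 5→7, 6→4, 7→5]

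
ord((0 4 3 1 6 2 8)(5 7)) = 14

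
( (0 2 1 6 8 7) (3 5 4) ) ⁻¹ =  (0 7 8 6 1 2) (3 4 5) 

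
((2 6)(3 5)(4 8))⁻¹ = (2 6)(3 5)(4 8)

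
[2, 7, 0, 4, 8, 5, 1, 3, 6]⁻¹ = [2, 6, 0, 7, 3, 5, 8, 1, 4]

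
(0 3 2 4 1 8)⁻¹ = (0 8 1 4 2 3)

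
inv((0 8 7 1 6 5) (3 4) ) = (0 5 6 1 7 8) (3 4) 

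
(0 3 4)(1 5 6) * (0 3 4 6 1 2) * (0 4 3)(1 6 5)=(0 3 5 6 2 4)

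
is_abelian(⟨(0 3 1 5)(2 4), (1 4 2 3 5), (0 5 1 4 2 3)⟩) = no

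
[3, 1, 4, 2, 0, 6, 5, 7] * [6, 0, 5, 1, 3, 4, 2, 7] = [1, 0, 3, 5, 6, 2, 4, 7]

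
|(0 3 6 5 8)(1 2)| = 10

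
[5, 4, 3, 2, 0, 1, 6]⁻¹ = [4, 5, 3, 2, 1, 0, 6]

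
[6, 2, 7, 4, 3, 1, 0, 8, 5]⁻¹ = [6, 5, 1, 4, 3, 8, 0, 2, 7]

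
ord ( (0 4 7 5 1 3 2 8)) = 8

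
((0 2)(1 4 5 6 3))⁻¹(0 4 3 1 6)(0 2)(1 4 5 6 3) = (1 4 3 2 5)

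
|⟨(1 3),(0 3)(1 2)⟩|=8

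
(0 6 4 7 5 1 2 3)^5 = (0 1 4 3 5 6 2 7)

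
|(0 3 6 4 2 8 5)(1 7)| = 14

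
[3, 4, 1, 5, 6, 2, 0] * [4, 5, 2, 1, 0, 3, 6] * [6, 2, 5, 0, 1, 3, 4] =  [2, 6, 3, 0, 4, 5, 1]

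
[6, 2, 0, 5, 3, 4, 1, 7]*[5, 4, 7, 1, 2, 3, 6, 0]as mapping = [0→6, 1→7, 2→5, 3→3, 4→1, 5→2, 6→4, 7→0]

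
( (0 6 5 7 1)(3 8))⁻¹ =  (0 1 7 5 6)(3 8)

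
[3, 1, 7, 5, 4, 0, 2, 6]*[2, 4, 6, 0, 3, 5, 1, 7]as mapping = [0→0, 1→4, 2→7, 3→5, 4→3, 5→2, 6→6, 7→1]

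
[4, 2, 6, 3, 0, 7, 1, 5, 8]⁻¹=[4, 6, 1, 3, 0, 7, 2, 5, 8]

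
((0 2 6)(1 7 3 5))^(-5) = (0 2 6)(1 5 3 7)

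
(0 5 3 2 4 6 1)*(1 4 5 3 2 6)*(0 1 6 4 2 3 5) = (0 5 3 4 6 2)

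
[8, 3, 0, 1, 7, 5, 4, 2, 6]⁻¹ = [2, 3, 7, 1, 6, 5, 8, 4, 0]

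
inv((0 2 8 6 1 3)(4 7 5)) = (0 3 1 6 8 2)(4 5 7)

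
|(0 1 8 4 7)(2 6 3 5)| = 20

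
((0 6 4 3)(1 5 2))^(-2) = (0 4)(1 5 2)(3 6)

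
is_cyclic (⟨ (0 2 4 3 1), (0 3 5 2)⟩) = no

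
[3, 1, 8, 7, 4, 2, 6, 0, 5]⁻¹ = [7, 1, 5, 0, 4, 8, 6, 3, 2]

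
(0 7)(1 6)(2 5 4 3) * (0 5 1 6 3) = (0 7 5 4)(1 3 2)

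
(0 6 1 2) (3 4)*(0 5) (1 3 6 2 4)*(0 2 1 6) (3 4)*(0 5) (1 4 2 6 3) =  (0 4 5 6 2) 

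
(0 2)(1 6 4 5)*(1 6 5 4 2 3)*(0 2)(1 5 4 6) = (0 3 5 1 4 6)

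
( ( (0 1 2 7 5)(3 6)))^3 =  (0 7 1 5 2)(3 6)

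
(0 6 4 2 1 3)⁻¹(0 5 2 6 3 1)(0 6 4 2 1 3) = (0 3 6 5 1 4)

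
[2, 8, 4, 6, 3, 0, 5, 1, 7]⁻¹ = [5, 7, 0, 4, 2, 6, 3, 8, 1]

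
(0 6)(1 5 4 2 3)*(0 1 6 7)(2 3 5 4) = (0 7)(1 4 3 6)(2 5)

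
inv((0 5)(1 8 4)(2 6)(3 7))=(0 5)(1 4 8)(2 6)(3 7)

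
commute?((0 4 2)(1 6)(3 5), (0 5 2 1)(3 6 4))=no:(0 4 2)(1 6)(3 5)*(0 5 2 1)(3 6 4)=(0 3 2 5 6)(1 4), (0 5 2 1)(3 6 4)*(0 4 2)(1 6)(3 5)=(0 3 1 4 5)(2 6)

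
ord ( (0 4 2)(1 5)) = 6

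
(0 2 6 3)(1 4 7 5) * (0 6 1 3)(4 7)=(0 2 1 7 5 3 6)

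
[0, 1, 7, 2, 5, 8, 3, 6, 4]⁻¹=[0, 1, 3, 6, 8, 4, 7, 2, 5]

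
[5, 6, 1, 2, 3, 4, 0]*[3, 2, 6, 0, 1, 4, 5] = [4, 5, 2, 6, 0, 1, 3]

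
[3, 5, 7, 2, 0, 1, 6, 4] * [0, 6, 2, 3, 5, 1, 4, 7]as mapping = [0→3, 1→1, 2→7, 3→2, 4→0, 5→6, 6→4, 7→5]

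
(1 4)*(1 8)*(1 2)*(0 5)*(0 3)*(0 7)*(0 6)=(0 5 3 7 6)(1 4 8 2)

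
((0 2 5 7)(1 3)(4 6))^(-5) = (0 7 5 2)(1 3)(4 6)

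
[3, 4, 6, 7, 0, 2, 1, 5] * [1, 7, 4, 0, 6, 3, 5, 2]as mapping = [0→0, 1→6, 2→5, 3→2, 4→1, 5→4, 6→7, 7→3]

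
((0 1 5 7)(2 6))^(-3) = (0 1 5 7)(2 6)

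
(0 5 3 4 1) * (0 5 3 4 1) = (0 3 1 5 4)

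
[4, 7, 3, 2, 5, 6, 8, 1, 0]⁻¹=[8, 7, 3, 2, 0, 4, 5, 1, 6]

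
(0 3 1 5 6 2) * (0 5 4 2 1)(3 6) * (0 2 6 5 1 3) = (0 5)(1 4 6 3 2)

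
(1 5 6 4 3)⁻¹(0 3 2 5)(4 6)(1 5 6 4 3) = (0 1 2 6)(3 4)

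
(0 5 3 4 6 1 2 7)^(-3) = (0 1 3 7 6 5 2 4)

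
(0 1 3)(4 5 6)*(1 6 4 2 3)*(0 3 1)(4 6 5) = (0 5 6 2 1)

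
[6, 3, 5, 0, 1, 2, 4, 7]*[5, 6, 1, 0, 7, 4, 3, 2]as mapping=[0→3, 1→0, 2→4, 3→5, 4→6, 5→1, 6→7, 7→2]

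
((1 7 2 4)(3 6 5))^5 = (1 7 2 4)(3 5 6)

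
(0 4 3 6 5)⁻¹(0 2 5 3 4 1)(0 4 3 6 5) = (0 6 3 1 4 2)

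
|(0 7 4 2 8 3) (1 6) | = 6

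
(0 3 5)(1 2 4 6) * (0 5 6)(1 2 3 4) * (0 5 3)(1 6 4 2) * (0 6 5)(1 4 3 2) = (0 1 6 4)(2 5)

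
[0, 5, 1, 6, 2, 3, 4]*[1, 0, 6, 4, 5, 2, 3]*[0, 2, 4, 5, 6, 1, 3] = [2, 4, 0, 5, 3, 6, 1] 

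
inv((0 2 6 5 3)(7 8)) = (0 3 5 6 2)(7 8)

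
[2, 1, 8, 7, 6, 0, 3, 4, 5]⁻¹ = [5, 1, 0, 6, 7, 8, 4, 3, 2]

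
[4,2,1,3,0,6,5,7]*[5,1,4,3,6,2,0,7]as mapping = [0→6,1→4,2→1,3→3,4→5,5→0,6→2,7→7]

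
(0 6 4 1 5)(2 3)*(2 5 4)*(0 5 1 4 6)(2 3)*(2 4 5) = (1 6 3)(2 4 5)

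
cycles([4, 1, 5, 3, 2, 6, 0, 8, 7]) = (0 4 2 5 6)(7 8)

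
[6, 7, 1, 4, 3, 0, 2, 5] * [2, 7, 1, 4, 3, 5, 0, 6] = [0, 6, 7, 3, 4, 2, 1, 5]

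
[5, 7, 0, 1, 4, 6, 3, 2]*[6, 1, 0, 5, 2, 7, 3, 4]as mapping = [0→7, 1→4, 2→6, 3→1, 4→2, 5→3, 6→5, 7→0]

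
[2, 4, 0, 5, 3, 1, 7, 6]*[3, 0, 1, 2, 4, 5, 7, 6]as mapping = [0→1, 1→4, 2→3, 3→5, 4→2, 5→0, 6→6, 7→7]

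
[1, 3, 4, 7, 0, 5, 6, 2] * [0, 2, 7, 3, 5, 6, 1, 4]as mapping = [0→2, 1→3, 2→5, 3→4, 4→0, 5→6, 6→1, 7→7]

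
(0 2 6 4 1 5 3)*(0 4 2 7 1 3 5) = (0 7 1) (2 6) (3 4) 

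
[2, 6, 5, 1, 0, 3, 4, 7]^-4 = [3, 0, 1, 4, 5, 6, 2, 7]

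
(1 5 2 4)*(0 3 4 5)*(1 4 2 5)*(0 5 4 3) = (1 5 4 3 2)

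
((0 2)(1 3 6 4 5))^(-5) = (0 2)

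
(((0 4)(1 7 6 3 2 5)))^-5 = (0 4)(1 7 6 3 2 5)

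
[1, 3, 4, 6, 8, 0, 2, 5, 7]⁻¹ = [5, 0, 6, 1, 2, 7, 3, 8, 4]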